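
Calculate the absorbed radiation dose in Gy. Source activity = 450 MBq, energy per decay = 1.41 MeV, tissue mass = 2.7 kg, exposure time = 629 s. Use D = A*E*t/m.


A = 450 MBq = 4.5000e+08 Bq
E = 1.41 MeV = 2.25882e-13 J
D = A*E*t/m = 4.5000e+08*2.25882e-13*629/2.7
D = 0.02368 Gy


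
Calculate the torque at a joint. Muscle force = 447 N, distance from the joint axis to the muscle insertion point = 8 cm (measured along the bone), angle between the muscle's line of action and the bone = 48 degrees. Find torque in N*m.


Torque = F * d * sin(theta)   (moment arm = d*sin(theta))
d = 8 cm = 0.08 m
Torque = 447 * 0.08 * sin(48)
Torque = 26.57 N*m


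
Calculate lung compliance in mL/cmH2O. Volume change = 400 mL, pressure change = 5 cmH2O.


C = dV / dP
C = 400 / 5
C = 80 mL/cmH2O


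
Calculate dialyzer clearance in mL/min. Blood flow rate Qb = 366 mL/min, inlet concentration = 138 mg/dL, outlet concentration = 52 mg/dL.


K = Qb * (Cb_in - Cb_out) / Cb_in
K = 366 * (138 - 52) / 138
K = 228.1 mL/min


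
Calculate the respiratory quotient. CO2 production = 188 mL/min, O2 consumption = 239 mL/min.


RQ = VCO2 / VO2
RQ = 188 / 239
RQ = 0.7866


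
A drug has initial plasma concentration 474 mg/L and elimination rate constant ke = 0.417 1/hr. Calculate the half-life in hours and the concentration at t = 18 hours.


t_half = ln(2) / ke = 0.693147 / 0.417 = 1.662 hr
C(t) = C0 * exp(-ke*t) = 474 * exp(-0.417*18)
C(18) = 0.2606 mg/L


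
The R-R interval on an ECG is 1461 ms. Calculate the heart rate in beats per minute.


HR = 60 / RR_interval(s)
RR = 1461 ms = 1.461 s
HR = 60 / 1.461 = 41.07 bpm


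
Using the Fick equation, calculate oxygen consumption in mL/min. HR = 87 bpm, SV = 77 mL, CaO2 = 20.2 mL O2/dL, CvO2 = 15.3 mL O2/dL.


CO = HR*SV = 87*77/1000 = 6.699 L/min
a-v O2 diff = 20.2 - 15.3 = 4.9 mL/dL
VO2 = CO * (CaO2-CvO2) * 10 dL/L
VO2 = 6.699 * 4.9 * 10
VO2 = 328.3 mL/min


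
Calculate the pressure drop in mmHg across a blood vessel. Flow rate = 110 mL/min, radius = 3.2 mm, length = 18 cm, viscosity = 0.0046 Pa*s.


dP = 8*mu*L*Q / (pi*r^4)
Q = 110 mL/min = 1.83333e-06 m^3/s
dP = 36.8647 Pa = 36.8647 / 133.322 mmHg = 0.2765 mmHg


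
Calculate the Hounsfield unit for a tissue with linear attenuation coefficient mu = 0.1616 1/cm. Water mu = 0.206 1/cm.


HU = ((mu_tissue - mu_water) / mu_water) * 1000
HU = ((0.1616 - 0.206) / 0.206) * 1000
HU = -215.5


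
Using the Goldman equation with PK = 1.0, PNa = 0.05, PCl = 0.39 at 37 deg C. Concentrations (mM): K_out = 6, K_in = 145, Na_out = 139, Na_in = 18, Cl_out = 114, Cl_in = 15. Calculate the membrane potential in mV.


Vm = (RT/F)*ln((PK*Ko + PNa*Nao + PCl*Cli)/(PK*Ki + PNa*Nai + PCl*Clo))
Numer = 18.8, Denom = 190.36
Vm = -61.87 mV


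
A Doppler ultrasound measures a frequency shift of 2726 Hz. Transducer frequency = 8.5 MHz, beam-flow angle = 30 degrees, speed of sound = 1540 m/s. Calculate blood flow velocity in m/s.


v = fd * c / (2 * f0 * cos(theta))
v = 2726 * 1540 / (2 * 8.5000e+06 * cos(30))
v = 0.2851 m/s


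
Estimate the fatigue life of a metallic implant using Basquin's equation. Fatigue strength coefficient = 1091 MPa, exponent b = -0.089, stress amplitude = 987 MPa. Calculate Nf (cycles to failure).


sigma_a = sigma_f' * (2Nf)^b
2Nf = (sigma_a/sigma_f')^(1/b)
2Nf = (987/1091)^(1/-0.089)
2Nf = 3.0821191
Nf = 1.541


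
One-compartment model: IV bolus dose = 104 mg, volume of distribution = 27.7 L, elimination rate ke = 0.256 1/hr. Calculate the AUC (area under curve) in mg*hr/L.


C0 = Dose/Vd = 104/27.7 = 3.75451 mg/L
AUC = C0/ke = 3.75451/0.256
AUC = 14.67 mg*hr/L


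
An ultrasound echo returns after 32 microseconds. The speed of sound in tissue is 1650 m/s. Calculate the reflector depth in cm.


depth = c * t / 2
t = 32 us = 3.2000e-05 s
depth = 1650 * 3.2000e-05 / 2
depth = 0.0264 m = 2.64 cm


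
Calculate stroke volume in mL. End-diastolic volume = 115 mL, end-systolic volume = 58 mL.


SV = EDV - ESV
SV = 115 - 58
SV = 57 mL


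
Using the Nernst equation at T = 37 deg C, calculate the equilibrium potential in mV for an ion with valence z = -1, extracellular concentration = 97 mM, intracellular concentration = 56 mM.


E = (RT/(zF)) * ln(C_out/C_in)
T = 37 + 273.15 = 310.15 K
E = (8.314 * 310.15 / (-1 * 96485)) * ln(97/56)
E = -14.68 mV


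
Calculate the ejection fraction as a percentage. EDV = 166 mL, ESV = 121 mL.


SV = EDV - ESV = 166 - 121 = 45 mL
EF = SV/EDV * 100 = 45/166 * 100
EF = 27.11%


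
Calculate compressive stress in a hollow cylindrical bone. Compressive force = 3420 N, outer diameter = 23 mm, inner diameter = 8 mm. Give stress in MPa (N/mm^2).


A = pi*(r_o^2 - r_i^2)
r_o = 11.5 mm, r_i = 4 mm
A = 365.21 mm^2
sigma = F/A = 3420 / 365.21
sigma = 9.364 MPa


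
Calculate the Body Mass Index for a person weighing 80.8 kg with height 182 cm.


BMI = weight / height^2
height = 182 cm = 1.82 m
BMI = 80.8 / 1.82^2
BMI = 24.39 kg/m^2


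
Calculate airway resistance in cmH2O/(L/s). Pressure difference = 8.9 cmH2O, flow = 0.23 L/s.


R = dP / flow
R = 8.9 / 0.23
R = 38.7 cmH2O/(L/s)


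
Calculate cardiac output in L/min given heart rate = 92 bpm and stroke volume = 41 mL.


CO = HR * SV
CO = 92 * 41 / 1000
CO = 3.772 L/min


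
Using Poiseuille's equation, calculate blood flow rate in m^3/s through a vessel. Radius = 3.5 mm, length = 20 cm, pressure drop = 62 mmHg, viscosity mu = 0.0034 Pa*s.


Q = pi*r^4*dP / (8*mu*L)
r = 0.0035 m, L = 0.2 m
dP = 62 mmHg = 8265.964 Pa
Q = 7.1634e-04 m^3/s


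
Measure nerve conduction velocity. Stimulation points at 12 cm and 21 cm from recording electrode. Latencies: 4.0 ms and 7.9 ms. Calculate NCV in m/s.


Distance = (21 - 12) / 100 = 0.09 m
dt = (7.9 - 4.0) / 1000 = 0.0039 s
NCV = dist / dt = 23.08 m/s


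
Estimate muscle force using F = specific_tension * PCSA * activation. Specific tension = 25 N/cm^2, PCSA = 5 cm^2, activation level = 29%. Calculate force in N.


F = sigma * PCSA * activation
F = 25 * 5 * 0.29
F = 36.25 N


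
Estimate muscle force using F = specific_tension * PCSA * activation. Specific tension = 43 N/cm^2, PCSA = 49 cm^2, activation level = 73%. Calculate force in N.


F = sigma * PCSA * activation
F = 43 * 49 * 0.73
F = 1538 N


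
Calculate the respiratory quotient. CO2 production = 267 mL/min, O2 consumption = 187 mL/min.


RQ = VCO2 / VO2
RQ = 267 / 187
RQ = 1.428


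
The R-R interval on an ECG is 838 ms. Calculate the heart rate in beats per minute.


HR = 60 / RR_interval(s)
RR = 838 ms = 0.838 s
HR = 60 / 0.838 = 71.6 bpm


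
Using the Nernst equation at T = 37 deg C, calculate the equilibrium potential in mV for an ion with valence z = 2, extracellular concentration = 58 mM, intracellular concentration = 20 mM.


E = (RT/(zF)) * ln(C_out/C_in)
T = 37 + 273.15 = 310.15 K
E = (8.314 * 310.15 / (2 * 96485)) * ln(58/20)
E = 14.23 mV


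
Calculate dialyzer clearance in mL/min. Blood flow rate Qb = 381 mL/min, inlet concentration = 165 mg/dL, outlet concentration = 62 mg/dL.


K = Qb * (Cb_in - Cb_out) / Cb_in
K = 381 * (165 - 62) / 165
K = 237.8 mL/min


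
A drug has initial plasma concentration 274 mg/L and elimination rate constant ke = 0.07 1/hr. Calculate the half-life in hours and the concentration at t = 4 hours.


t_half = ln(2) / ke = 0.693147 / 0.07 = 9.902 hr
C(t) = C0 * exp(-ke*t) = 274 * exp(-0.07*4)
C(4) = 207.1 mg/L


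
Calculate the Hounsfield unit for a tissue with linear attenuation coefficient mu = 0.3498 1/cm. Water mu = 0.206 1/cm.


HU = ((mu_tissue - mu_water) / mu_water) * 1000
HU = ((0.3498 - 0.206) / 0.206) * 1000
HU = 698.1


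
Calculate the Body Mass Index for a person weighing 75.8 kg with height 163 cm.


BMI = weight / height^2
height = 163 cm = 1.63 m
BMI = 75.8 / 1.63^2
BMI = 28.53 kg/m^2


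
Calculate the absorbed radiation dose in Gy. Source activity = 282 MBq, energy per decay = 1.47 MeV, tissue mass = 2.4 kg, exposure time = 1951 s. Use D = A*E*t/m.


A = 282 MBq = 2.8200e+08 Bq
E = 1.47 MeV = 2.35494e-13 J
D = A*E*t/m = 2.8200e+08*2.35494e-13*1951/2.4
D = 0.05399 Gy


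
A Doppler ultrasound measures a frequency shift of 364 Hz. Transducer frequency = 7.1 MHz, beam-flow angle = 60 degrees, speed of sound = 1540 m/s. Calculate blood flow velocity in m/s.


v = fd * c / (2 * f0 * cos(theta))
v = 364 * 1540 / (2 * 7.1000e+06 * cos(60))
v = 0.07895 m/s


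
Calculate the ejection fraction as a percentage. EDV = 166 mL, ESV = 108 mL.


SV = EDV - ESV = 166 - 108 = 58 mL
EF = SV/EDV * 100 = 58/166 * 100
EF = 34.94%


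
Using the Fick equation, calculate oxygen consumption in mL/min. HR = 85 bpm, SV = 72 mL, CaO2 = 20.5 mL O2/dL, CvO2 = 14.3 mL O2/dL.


CO = HR*SV = 85*72/1000 = 6.12 L/min
a-v O2 diff = 20.5 - 14.3 = 6.2 mL/dL
VO2 = CO * (CaO2-CvO2) * 10 dL/L
VO2 = 6.12 * 6.2 * 10
VO2 = 379.4 mL/min


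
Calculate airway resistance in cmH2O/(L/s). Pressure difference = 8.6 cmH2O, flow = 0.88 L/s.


R = dP / flow
R = 8.6 / 0.88
R = 9.773 cmH2O/(L/s)


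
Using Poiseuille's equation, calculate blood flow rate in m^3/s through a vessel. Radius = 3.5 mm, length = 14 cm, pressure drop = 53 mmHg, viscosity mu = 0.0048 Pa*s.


Q = pi*r^4*dP / (8*mu*L)
r = 0.0035 m, L = 0.14 m
dP = 53 mmHg = 7066.066 Pa
Q = 6.1964e-04 m^3/s


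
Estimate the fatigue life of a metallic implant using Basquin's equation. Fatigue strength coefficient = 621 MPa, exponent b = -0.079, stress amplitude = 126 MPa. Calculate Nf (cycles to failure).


sigma_a = sigma_f' * (2Nf)^b
2Nf = (sigma_a/sigma_f')^(1/b)
2Nf = (126/621)^(1/-0.079)
2Nf = 5.8697682e+08
Nf = 2.9349e+08


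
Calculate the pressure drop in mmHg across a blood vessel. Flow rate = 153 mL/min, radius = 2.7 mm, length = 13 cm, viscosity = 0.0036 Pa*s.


dP = 8*mu*L*Q / (pi*r^4)
Q = 153 mL/min = 2.55e-06 m^3/s
dP = 57.1835 Pa = 57.1835 / 133.322 mmHg = 0.4289 mmHg


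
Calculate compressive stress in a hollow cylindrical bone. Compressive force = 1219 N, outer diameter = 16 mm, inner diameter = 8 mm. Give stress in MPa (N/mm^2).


A = pi*(r_o^2 - r_i^2)
r_o = 8 mm, r_i = 4 mm
A = 150.796 mm^2
sigma = F/A = 1219 / 150.796
sigma = 8.084 MPa


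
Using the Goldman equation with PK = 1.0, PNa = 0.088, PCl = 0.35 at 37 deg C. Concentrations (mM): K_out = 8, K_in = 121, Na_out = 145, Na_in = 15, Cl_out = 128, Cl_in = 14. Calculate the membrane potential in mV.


Vm = (RT/F)*ln((PK*Ko + PNa*Nao + PCl*Cli)/(PK*Ki + PNa*Nai + PCl*Clo))
Numer = 25.66, Denom = 167.12
Vm = -50.08 mV


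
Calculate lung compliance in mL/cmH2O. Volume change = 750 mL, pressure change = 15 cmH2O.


C = dV / dP
C = 750 / 15
C = 50 mL/cmH2O


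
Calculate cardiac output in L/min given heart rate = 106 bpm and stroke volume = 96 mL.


CO = HR * SV
CO = 106 * 96 / 1000
CO = 10.18 L/min


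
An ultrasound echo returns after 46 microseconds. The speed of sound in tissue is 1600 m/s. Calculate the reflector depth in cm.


depth = c * t / 2
t = 46 us = 4.6000e-05 s
depth = 1600 * 4.6000e-05 / 2
depth = 0.0368 m = 3.68 cm


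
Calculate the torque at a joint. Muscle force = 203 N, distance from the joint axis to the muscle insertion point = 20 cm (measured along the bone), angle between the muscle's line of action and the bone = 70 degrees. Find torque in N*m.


Torque = F * d * sin(theta)   (moment arm = d*sin(theta))
d = 20 cm = 0.2 m
Torque = 203 * 0.2 * sin(70)
Torque = 38.15 N*m


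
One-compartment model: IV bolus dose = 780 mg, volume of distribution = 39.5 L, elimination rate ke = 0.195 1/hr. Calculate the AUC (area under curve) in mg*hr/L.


C0 = Dose/Vd = 780/39.5 = 19.7468 mg/L
AUC = C0/ke = 19.7468/0.195
AUC = 101.3 mg*hr/L


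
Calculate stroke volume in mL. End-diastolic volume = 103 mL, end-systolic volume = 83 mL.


SV = EDV - ESV
SV = 103 - 83
SV = 20 mL


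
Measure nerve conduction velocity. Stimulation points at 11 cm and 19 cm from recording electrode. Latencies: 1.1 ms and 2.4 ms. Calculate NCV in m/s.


Distance = (19 - 11) / 100 = 0.08 m
dt = (2.4 - 1.1) / 1000 = 0.0013 s
NCV = dist / dt = 61.54 m/s


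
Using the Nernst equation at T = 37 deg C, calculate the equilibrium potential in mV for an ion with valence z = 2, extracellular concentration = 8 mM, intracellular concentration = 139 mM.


E = (RT/(zF)) * ln(C_out/C_in)
T = 37 + 273.15 = 310.15 K
E = (8.314 * 310.15 / (2 * 96485)) * ln(8/139)
E = -38.15 mV


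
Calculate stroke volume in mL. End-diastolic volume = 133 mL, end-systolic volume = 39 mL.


SV = EDV - ESV
SV = 133 - 39
SV = 94 mL


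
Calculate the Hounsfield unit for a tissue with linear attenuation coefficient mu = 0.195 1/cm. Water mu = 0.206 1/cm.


HU = ((mu_tissue - mu_water) / mu_water) * 1000
HU = ((0.195 - 0.206) / 0.206) * 1000
HU = -53.4


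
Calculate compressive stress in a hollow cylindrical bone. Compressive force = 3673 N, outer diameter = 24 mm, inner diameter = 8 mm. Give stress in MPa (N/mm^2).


A = pi*(r_o^2 - r_i^2)
r_o = 12 mm, r_i = 4 mm
A = 402.124 mm^2
sigma = F/A = 3673 / 402.124
sigma = 9.134 MPa


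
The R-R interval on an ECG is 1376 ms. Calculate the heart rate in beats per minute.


HR = 60 / RR_interval(s)
RR = 1376 ms = 1.376 s
HR = 60 / 1.376 = 43.6 bpm


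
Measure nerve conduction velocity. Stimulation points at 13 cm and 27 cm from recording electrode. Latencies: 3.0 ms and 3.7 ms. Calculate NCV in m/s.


Distance = (27 - 13) / 100 = 0.14 m
dt = (3.7 - 3.0) / 1000 = 7.0000e-04 s
NCV = dist / dt = 200 m/s


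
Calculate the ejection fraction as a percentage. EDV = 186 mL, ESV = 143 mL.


SV = EDV - ESV = 186 - 143 = 43 mL
EF = SV/EDV * 100 = 43/186 * 100
EF = 23.12%


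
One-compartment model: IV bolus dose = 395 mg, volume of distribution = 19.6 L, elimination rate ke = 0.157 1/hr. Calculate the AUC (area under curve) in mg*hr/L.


C0 = Dose/Vd = 395/19.6 = 20.1531 mg/L
AUC = C0/ke = 20.1531/0.157
AUC = 128.4 mg*hr/L


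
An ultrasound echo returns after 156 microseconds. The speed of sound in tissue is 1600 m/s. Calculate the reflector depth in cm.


depth = c * t / 2
t = 156 us = 1.5600e-04 s
depth = 1600 * 1.5600e-04 / 2
depth = 0.1248 m = 12.48 cm


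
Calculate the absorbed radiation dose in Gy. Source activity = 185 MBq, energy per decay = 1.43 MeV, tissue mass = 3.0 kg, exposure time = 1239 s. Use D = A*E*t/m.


A = 185 MBq = 1.8500e+08 Bq
E = 1.43 MeV = 2.29086e-13 J
D = A*E*t/m = 1.8500e+08*2.29086e-13*1239/3.0
D = 0.0175 Gy


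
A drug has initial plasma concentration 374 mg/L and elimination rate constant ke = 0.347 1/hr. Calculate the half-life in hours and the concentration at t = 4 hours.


t_half = ln(2) / ke = 0.693147 / 0.347 = 1.998 hr
C(t) = C0 * exp(-ke*t) = 374 * exp(-0.347*4)
C(4) = 93.34 mg/L


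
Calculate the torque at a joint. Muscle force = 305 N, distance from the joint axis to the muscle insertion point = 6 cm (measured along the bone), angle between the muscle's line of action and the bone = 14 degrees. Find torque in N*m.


Torque = F * d * sin(theta)   (moment arm = d*sin(theta))
d = 6 cm = 0.06 m
Torque = 305 * 0.06 * sin(14)
Torque = 4.427 N*m


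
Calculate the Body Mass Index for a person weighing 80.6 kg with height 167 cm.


BMI = weight / height^2
height = 167 cm = 1.67 m
BMI = 80.6 / 1.67^2
BMI = 28.9 kg/m^2


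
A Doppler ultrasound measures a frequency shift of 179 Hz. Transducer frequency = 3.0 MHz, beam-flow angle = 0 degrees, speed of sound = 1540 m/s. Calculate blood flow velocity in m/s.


v = fd * c / (2 * f0 * cos(theta))
v = 179 * 1540 / (2 * 3.0000e+06 * cos(0))
v = 0.04594 m/s


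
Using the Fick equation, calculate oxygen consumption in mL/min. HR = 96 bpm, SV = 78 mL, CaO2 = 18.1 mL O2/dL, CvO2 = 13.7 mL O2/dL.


CO = HR*SV = 96*78/1000 = 7.488 L/min
a-v O2 diff = 18.1 - 13.7 = 4.4 mL/dL
VO2 = CO * (CaO2-CvO2) * 10 dL/L
VO2 = 7.488 * 4.4 * 10
VO2 = 329.5 mL/min


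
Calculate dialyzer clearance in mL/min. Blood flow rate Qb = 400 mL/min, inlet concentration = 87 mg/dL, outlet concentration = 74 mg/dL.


K = Qb * (Cb_in - Cb_out) / Cb_in
K = 400 * (87 - 74) / 87
K = 59.77 mL/min


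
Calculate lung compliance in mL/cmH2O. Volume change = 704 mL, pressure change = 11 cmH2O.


C = dV / dP
C = 704 / 11
C = 64 mL/cmH2O


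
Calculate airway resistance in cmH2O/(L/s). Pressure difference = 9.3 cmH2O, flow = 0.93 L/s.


R = dP / flow
R = 9.3 / 0.93
R = 10 cmH2O/(L/s)


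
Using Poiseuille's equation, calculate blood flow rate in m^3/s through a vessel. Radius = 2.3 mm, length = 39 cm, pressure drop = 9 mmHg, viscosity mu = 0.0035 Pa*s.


Q = pi*r^4*dP / (8*mu*L)
r = 0.0023 m, L = 0.39 m
dP = 9 mmHg = 1199.898 Pa
Q = 9.6601e-06 m^3/s


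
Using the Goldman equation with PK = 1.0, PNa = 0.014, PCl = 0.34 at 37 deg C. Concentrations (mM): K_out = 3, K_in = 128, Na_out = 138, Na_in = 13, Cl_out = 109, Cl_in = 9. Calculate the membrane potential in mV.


Vm = (RT/F)*ln((PK*Ko + PNa*Nao + PCl*Cli)/(PK*Ki + PNa*Nai + PCl*Clo))
Numer = 7.992, Denom = 165.242
Vm = -80.95 mV


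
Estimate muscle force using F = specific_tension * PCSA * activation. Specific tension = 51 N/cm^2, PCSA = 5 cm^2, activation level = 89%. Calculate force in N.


F = sigma * PCSA * activation
F = 51 * 5 * 0.89
F = 227 N


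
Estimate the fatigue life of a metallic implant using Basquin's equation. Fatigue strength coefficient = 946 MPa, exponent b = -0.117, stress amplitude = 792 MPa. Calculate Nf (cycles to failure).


sigma_a = sigma_f' * (2Nf)^b
2Nf = (sigma_a/sigma_f')^(1/b)
2Nf = (792/946)^(1/-0.117)
2Nf = 4.5660228
Nf = 2.283


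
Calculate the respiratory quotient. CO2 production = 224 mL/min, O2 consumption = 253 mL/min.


RQ = VCO2 / VO2
RQ = 224 / 253
RQ = 0.8854


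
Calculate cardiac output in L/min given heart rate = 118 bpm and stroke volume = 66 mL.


CO = HR * SV
CO = 118 * 66 / 1000
CO = 7.788 L/min


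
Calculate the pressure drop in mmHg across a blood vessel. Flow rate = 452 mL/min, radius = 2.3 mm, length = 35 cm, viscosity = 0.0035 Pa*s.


dP = 8*mu*L*Q / (pi*r^4)
Q = 452 mL/min = 7.53333e-06 m^3/s
dP = 839.754 Pa = 839.754 / 133.322 mmHg = 6.299 mmHg


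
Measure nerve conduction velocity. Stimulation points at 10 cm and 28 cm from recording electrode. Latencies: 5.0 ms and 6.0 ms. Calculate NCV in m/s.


Distance = (28 - 10) / 100 = 0.18 m
dt = (6.0 - 5.0) / 1000 = 0.001 s
NCV = dist / dt = 180 m/s


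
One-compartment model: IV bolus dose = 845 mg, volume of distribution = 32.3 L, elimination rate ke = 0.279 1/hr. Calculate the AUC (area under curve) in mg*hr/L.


C0 = Dose/Vd = 845/32.3 = 26.161 mg/L
AUC = C0/ke = 26.161/0.279
AUC = 93.77 mg*hr/L


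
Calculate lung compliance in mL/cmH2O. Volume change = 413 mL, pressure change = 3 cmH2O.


C = dV / dP
C = 413 / 3
C = 137.7 mL/cmH2O


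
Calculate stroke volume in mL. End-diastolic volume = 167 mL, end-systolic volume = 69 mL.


SV = EDV - ESV
SV = 167 - 69
SV = 98 mL


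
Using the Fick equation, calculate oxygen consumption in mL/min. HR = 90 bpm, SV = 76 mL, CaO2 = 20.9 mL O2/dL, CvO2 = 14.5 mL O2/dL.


CO = HR*SV = 90*76/1000 = 6.84 L/min
a-v O2 diff = 20.9 - 14.5 = 6.4 mL/dL
VO2 = CO * (CaO2-CvO2) * 10 dL/L
VO2 = 6.84 * 6.4 * 10
VO2 = 437.8 mL/min


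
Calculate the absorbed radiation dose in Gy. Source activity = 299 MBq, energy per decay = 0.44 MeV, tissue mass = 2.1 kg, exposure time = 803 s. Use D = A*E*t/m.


A = 299 MBq = 2.9900e+08 Bq
E = 0.44 MeV = 7.0488e-14 J
D = A*E*t/m = 2.9900e+08*7.0488e-14*803/2.1
D = 0.008059 Gy


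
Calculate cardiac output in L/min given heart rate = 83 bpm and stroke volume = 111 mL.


CO = HR * SV
CO = 83 * 111 / 1000
CO = 9.213 L/min


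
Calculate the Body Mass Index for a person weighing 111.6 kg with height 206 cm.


BMI = weight / height^2
height = 206 cm = 2.06 m
BMI = 111.6 / 2.06^2
BMI = 26.3 kg/m^2


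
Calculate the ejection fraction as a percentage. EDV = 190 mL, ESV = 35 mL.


SV = EDV - ESV = 190 - 35 = 155 mL
EF = SV/EDV * 100 = 155/190 * 100
EF = 81.58%


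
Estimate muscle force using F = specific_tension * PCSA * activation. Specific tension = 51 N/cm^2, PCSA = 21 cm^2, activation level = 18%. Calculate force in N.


F = sigma * PCSA * activation
F = 51 * 21 * 0.18
F = 192.8 N


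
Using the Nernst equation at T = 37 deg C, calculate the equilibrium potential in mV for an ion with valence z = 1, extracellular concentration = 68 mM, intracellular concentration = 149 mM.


E = (RT/(zF)) * ln(C_out/C_in)
T = 37 + 273.15 = 310.15 K
E = (8.314 * 310.15 / (1 * 96485)) * ln(68/149)
E = -20.96 mV


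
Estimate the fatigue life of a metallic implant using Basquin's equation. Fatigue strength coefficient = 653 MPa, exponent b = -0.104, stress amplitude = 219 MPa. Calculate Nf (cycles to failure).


sigma_a = sigma_f' * (2Nf)^b
2Nf = (sigma_a/sigma_f')^(1/b)
2Nf = (219/653)^(1/-0.104)
2Nf = 36492.411
Nf = 1.825e+04


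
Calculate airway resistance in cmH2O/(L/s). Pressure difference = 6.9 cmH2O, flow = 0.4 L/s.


R = dP / flow
R = 6.9 / 0.4
R = 17.25 cmH2O/(L/s)


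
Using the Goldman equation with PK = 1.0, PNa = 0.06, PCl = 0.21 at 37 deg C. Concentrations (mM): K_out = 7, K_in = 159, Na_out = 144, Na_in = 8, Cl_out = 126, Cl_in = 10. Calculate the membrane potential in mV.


Vm = (RT/F)*ln((PK*Ko + PNa*Nao + PCl*Cli)/(PK*Ki + PNa*Nai + PCl*Clo))
Numer = 17.74, Denom = 185.94
Vm = -62.79 mV


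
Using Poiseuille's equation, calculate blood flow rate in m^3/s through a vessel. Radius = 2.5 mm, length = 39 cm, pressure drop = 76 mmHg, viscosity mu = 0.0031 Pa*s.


Q = pi*r^4*dP / (8*mu*L)
r = 0.0025 m, L = 0.39 m
dP = 76 mmHg = 10132.472 Pa
Q = 1.2856e-04 m^3/s


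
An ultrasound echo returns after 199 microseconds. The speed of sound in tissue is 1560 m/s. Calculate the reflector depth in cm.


depth = c * t / 2
t = 199 us = 1.9900e-04 s
depth = 1560 * 1.9900e-04 / 2
depth = 0.15522 m = 15.522 cm


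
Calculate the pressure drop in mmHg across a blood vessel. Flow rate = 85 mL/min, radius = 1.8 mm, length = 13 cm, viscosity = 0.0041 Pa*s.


dP = 8*mu*L*Q / (pi*r^4)
Q = 85 mL/min = 1.41667e-06 m^3/s
dP = 183.166 Pa = 183.166 / 133.322 mmHg = 1.374 mmHg


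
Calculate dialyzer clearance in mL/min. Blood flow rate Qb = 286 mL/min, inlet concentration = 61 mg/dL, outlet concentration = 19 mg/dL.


K = Qb * (Cb_in - Cb_out) / Cb_in
K = 286 * (61 - 19) / 61
K = 196.9 mL/min


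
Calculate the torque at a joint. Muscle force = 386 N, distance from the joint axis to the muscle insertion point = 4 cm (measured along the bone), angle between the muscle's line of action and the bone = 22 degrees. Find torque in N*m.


Torque = F * d * sin(theta)   (moment arm = d*sin(theta))
d = 4 cm = 0.04 m
Torque = 386 * 0.04 * sin(22)
Torque = 5.784 N*m


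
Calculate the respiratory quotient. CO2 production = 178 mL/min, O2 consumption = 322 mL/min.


RQ = VCO2 / VO2
RQ = 178 / 322
RQ = 0.5528


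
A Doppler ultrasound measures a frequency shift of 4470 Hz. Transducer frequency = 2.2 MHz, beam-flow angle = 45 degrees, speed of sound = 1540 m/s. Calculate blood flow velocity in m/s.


v = fd * c / (2 * f0 * cos(theta))
v = 4470 * 1540 / (2 * 2.2000e+06 * cos(45))
v = 2.213 m/s


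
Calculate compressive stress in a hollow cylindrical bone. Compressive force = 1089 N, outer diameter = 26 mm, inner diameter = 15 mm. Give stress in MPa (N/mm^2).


A = pi*(r_o^2 - r_i^2)
r_o = 13 mm, r_i = 7.5 mm
A = 354.215 mm^2
sigma = F/A = 1089 / 354.215
sigma = 3.074 MPa


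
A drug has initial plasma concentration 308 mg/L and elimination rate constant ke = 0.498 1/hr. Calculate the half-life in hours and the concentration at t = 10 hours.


t_half = ln(2) / ke = 0.693147 / 0.498 = 1.392 hr
C(t) = C0 * exp(-ke*t) = 308 * exp(-0.498*10)
C(10) = 2.117 mg/L


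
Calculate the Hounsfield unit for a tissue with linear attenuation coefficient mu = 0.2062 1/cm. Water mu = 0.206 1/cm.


HU = ((mu_tissue - mu_water) / mu_water) * 1000
HU = ((0.2062 - 0.206) / 0.206) * 1000
HU = 0.9709


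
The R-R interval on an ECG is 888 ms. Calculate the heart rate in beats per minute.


HR = 60 / RR_interval(s)
RR = 888 ms = 0.888 s
HR = 60 / 0.888 = 67.57 bpm


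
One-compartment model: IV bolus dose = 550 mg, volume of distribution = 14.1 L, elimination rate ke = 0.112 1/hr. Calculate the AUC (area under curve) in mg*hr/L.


C0 = Dose/Vd = 550/14.1 = 39.0071 mg/L
AUC = C0/ke = 39.0071/0.112
AUC = 348.3 mg*hr/L


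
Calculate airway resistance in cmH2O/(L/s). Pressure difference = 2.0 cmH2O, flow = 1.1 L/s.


R = dP / flow
R = 2.0 / 1.1
R = 1.818 cmH2O/(L/s)


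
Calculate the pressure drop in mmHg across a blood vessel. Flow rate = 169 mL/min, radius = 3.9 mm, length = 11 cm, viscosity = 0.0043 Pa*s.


dP = 8*mu*L*Q / (pi*r^4)
Q = 169 mL/min = 2.81667e-06 m^3/s
dP = 14.6649 Pa = 14.6649 / 133.322 mmHg = 0.11 mmHg


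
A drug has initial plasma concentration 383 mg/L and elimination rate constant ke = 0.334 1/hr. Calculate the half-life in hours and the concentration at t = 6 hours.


t_half = ln(2) / ke = 0.693147 / 0.334 = 2.075 hr
C(t) = C0 * exp(-ke*t) = 383 * exp(-0.334*6)
C(6) = 51.63 mg/L


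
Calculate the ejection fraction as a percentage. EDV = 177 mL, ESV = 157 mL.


SV = EDV - ESV = 177 - 157 = 20 mL
EF = SV/EDV * 100 = 20/177 * 100
EF = 11.3%


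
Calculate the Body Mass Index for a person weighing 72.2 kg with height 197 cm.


BMI = weight / height^2
height = 197 cm = 1.97 m
BMI = 72.2 / 1.97^2
BMI = 18.6 kg/m^2


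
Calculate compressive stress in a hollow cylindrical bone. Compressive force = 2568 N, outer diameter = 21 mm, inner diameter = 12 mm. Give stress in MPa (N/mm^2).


A = pi*(r_o^2 - r_i^2)
r_o = 10.5 mm, r_i = 6 mm
A = 233.263 mm^2
sigma = F/A = 2568 / 233.263
sigma = 11.01 MPa


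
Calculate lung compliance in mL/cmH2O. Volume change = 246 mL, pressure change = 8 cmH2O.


C = dV / dP
C = 246 / 8
C = 30.75 mL/cmH2O


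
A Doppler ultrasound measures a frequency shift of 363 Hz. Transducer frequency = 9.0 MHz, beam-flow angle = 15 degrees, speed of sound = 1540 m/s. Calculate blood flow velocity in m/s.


v = fd * c / (2 * f0 * cos(theta))
v = 363 * 1540 / (2 * 9.0000e+06 * cos(15))
v = 0.03215 m/s


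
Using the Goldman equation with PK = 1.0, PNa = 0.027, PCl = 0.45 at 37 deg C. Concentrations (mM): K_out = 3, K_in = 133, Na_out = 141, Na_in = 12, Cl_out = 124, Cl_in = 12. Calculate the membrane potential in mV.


Vm = (RT/F)*ln((PK*Ko + PNa*Nao + PCl*Cli)/(PK*Ki + PNa*Nai + PCl*Clo))
Numer = 12.207, Denom = 189.124
Vm = -73.24 mV


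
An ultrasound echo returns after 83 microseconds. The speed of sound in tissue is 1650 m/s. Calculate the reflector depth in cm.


depth = c * t / 2
t = 83 us = 8.3000e-05 s
depth = 1650 * 8.3000e-05 / 2
depth = 0.068475 m = 6.8475 cm


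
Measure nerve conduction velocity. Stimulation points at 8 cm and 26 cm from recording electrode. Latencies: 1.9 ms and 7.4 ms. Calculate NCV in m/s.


Distance = (26 - 8) / 100 = 0.18 m
dt = (7.4 - 1.9) / 1000 = 0.0055 s
NCV = dist / dt = 32.73 m/s


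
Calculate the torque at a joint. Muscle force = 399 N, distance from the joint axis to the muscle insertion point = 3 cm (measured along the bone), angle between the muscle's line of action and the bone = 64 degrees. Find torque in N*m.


Torque = F * d * sin(theta)   (moment arm = d*sin(theta))
d = 3 cm = 0.03 m
Torque = 399 * 0.03 * sin(64)
Torque = 10.76 N*m


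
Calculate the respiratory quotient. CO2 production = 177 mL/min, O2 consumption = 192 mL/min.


RQ = VCO2 / VO2
RQ = 177 / 192
RQ = 0.9219


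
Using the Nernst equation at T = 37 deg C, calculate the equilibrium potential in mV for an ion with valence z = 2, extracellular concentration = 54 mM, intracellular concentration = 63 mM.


E = (RT/(zF)) * ln(C_out/C_in)
T = 37 + 273.15 = 310.15 K
E = (8.314 * 310.15 / (2 * 96485)) * ln(54/63)
E = -2.06 mV


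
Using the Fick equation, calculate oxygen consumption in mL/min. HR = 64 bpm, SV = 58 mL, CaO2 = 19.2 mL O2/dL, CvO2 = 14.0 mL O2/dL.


CO = HR*SV = 64*58/1000 = 3.712 L/min
a-v O2 diff = 19.2 - 14.0 = 5.2 mL/dL
VO2 = CO * (CaO2-CvO2) * 10 dL/L
VO2 = 3.712 * 5.2 * 10
VO2 = 193 mL/min


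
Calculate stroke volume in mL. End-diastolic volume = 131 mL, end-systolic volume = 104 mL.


SV = EDV - ESV
SV = 131 - 104
SV = 27 mL


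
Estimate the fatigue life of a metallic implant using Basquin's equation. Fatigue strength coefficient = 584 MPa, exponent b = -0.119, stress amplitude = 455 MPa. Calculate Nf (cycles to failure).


sigma_a = sigma_f' * (2Nf)^b
2Nf = (sigma_a/sigma_f')^(1/b)
2Nf = (455/584)^(1/-0.119)
2Nf = 8.1458528
Nf = 4.073


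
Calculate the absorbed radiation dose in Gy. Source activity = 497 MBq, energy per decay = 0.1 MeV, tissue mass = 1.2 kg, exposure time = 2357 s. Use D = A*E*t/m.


A = 497 MBq = 4.9700e+08 Bq
E = 0.1 MeV = 1.602e-14 J
D = A*E*t/m = 4.9700e+08*1.602e-14*2357/1.2
D = 0.01564 Gy


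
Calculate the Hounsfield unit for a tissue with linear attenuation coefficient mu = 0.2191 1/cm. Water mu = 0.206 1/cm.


HU = ((mu_tissue - mu_water) / mu_water) * 1000
HU = ((0.2191 - 0.206) / 0.206) * 1000
HU = 63.59


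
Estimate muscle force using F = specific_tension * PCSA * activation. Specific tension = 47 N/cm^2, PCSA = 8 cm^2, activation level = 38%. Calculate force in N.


F = sigma * PCSA * activation
F = 47 * 8 * 0.38
F = 142.9 N


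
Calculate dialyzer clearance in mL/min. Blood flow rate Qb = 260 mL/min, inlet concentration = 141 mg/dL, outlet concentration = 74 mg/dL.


K = Qb * (Cb_in - Cb_out) / Cb_in
K = 260 * (141 - 74) / 141
K = 123.5 mL/min


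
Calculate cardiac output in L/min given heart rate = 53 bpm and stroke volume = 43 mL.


CO = HR * SV
CO = 53 * 43 / 1000
CO = 2.279 L/min


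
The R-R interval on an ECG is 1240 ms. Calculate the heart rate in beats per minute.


HR = 60 / RR_interval(s)
RR = 1240 ms = 1.24 s
HR = 60 / 1.24 = 48.39 bpm


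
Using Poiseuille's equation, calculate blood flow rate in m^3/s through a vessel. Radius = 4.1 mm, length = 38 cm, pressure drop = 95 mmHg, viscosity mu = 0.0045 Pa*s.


Q = pi*r^4*dP / (8*mu*L)
r = 0.0041 m, L = 0.38 m
dP = 95 mmHg = 12665.59 Pa
Q = 8.2191e-04 m^3/s


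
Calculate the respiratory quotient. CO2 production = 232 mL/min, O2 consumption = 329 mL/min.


RQ = VCO2 / VO2
RQ = 232 / 329
RQ = 0.7052


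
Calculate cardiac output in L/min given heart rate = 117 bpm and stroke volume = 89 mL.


CO = HR * SV
CO = 117 * 89 / 1000
CO = 10.41 L/min


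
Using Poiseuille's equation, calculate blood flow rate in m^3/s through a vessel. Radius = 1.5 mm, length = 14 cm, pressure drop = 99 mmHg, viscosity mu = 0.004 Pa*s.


Q = pi*r^4*dP / (8*mu*L)
r = 0.0015 m, L = 0.14 m
dP = 99 mmHg = 13198.878 Pa
Q = 4.6857e-05 m^3/s


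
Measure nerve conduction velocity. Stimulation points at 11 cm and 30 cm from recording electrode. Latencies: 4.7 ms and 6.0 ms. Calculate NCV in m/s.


Distance = (30 - 11) / 100 = 0.19 m
dt = (6.0 - 4.7) / 1000 = 0.0013 s
NCV = dist / dt = 146.2 m/s


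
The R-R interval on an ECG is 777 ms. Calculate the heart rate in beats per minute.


HR = 60 / RR_interval(s)
RR = 777 ms = 0.777 s
HR = 60 / 0.777 = 77.22 bpm


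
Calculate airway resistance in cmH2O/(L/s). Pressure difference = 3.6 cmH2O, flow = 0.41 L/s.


R = dP / flow
R = 3.6 / 0.41
R = 8.78 cmH2O/(L/s)


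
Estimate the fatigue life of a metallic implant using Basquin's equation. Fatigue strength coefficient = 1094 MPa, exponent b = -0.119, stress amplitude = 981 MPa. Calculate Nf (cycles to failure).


sigma_a = sigma_f' * (2Nf)^b
2Nf = (sigma_a/sigma_f')^(1/b)
2Nf = (981/1094)^(1/-0.119)
2Nf = 2.4996833
Nf = 1.25


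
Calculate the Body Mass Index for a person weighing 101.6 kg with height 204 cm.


BMI = weight / height^2
height = 204 cm = 2.04 m
BMI = 101.6 / 2.04^2
BMI = 24.41 kg/m^2


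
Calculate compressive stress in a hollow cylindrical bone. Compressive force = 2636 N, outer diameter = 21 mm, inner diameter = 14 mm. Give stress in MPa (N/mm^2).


A = pi*(r_o^2 - r_i^2)
r_o = 10.5 mm, r_i = 7 mm
A = 192.423 mm^2
sigma = F/A = 2636 / 192.423
sigma = 13.7 MPa


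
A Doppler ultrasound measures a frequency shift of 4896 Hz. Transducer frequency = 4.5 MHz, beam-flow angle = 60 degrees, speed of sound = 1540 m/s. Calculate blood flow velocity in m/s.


v = fd * c / (2 * f0 * cos(theta))
v = 4896 * 1540 / (2 * 4.5000e+06 * cos(60))
v = 1.676 m/s


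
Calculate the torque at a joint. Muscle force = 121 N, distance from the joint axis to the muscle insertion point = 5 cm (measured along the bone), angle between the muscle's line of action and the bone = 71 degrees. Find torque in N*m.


Torque = F * d * sin(theta)   (moment arm = d*sin(theta))
d = 5 cm = 0.05 m
Torque = 121 * 0.05 * sin(71)
Torque = 5.72 N*m


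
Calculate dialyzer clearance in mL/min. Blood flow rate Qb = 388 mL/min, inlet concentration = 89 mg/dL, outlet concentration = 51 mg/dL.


K = Qb * (Cb_in - Cb_out) / Cb_in
K = 388 * (89 - 51) / 89
K = 165.7 mL/min


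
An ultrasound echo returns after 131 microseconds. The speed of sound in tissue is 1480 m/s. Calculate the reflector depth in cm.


depth = c * t / 2
t = 131 us = 1.3100e-04 s
depth = 1480 * 1.3100e-04 / 2
depth = 0.09694 m = 9.694 cm


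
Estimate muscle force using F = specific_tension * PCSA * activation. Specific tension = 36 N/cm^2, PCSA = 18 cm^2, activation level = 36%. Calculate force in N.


F = sigma * PCSA * activation
F = 36 * 18 * 0.36
F = 233.3 N


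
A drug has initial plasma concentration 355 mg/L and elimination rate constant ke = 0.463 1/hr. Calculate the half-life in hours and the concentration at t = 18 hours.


t_half = ln(2) / ke = 0.693147 / 0.463 = 1.497 hr
C(t) = C0 * exp(-ke*t) = 355 * exp(-0.463*18)
C(18) = 0.08527 mg/L


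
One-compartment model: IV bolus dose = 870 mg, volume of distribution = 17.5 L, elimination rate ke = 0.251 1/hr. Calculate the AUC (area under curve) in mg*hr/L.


C0 = Dose/Vd = 870/17.5 = 49.7143 mg/L
AUC = C0/ke = 49.7143/0.251
AUC = 198.1 mg*hr/L


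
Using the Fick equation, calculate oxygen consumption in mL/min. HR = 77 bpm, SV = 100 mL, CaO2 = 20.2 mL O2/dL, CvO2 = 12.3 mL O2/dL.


CO = HR*SV = 77*100/1000 = 7.7 L/min
a-v O2 diff = 20.2 - 12.3 = 7.9 mL/dL
VO2 = CO * (CaO2-CvO2) * 10 dL/L
VO2 = 7.7 * 7.9 * 10
VO2 = 608.3 mL/min


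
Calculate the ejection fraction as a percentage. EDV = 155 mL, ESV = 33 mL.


SV = EDV - ESV = 155 - 33 = 122 mL
EF = SV/EDV * 100 = 122/155 * 100
EF = 78.71%


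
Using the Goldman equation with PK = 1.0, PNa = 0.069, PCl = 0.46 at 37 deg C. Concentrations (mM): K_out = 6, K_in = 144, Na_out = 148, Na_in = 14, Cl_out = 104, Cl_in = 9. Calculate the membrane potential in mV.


Vm = (RT/F)*ln((PK*Ko + PNa*Nao + PCl*Cli)/(PK*Ki + PNa*Nai + PCl*Clo))
Numer = 20.352, Denom = 192.806
Vm = -60.09 mV


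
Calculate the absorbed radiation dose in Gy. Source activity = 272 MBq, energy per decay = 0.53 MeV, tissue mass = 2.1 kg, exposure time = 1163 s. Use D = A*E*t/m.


A = 272 MBq = 2.7200e+08 Bq
E = 0.53 MeV = 8.4906e-14 J
D = A*E*t/m = 2.7200e+08*8.4906e-14*1163/2.1
D = 0.01279 Gy


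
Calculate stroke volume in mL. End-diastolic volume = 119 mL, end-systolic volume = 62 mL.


SV = EDV - ESV
SV = 119 - 62
SV = 57 mL


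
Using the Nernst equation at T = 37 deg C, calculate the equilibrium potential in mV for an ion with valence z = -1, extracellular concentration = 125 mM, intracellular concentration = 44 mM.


E = (RT/(zF)) * ln(C_out/C_in)
T = 37 + 273.15 = 310.15 K
E = (8.314 * 310.15 / (-1 * 96485)) * ln(125/44)
E = -27.9 mV


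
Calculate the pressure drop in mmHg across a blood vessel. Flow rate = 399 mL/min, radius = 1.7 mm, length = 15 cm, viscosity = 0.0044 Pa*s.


dP = 8*mu*L*Q / (pi*r^4)
Q = 399 mL/min = 6.65e-06 m^3/s
dP = 1338.17 Pa = 1338.17 / 133.322 mmHg = 10.04 mmHg


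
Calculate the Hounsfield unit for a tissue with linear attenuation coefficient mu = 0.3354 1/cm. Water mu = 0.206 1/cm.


HU = ((mu_tissue - mu_water) / mu_water) * 1000
HU = ((0.3354 - 0.206) / 0.206) * 1000
HU = 628.2


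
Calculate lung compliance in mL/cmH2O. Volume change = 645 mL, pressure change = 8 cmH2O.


C = dV / dP
C = 645 / 8
C = 80.62 mL/cmH2O


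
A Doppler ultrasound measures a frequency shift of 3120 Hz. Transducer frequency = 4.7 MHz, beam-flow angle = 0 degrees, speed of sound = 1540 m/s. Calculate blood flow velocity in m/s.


v = fd * c / (2 * f0 * cos(theta))
v = 3120 * 1540 / (2 * 4.7000e+06 * cos(0))
v = 0.5111 m/s


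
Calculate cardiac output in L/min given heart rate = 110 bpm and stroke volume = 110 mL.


CO = HR * SV
CO = 110 * 110 / 1000
CO = 12.1 L/min


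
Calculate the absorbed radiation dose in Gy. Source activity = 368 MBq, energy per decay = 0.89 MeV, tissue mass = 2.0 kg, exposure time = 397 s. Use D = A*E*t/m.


A = 368 MBq = 3.6800e+08 Bq
E = 0.89 MeV = 1.42578e-13 J
D = A*E*t/m = 3.6800e+08*1.42578e-13*397/2.0
D = 0.01042 Gy


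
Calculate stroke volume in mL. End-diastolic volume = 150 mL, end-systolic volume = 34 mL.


SV = EDV - ESV
SV = 150 - 34
SV = 116 mL


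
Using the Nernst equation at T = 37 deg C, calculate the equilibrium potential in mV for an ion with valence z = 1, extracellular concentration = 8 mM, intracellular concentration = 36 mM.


E = (RT/(zF)) * ln(C_out/C_in)
T = 37 + 273.15 = 310.15 K
E = (8.314 * 310.15 / (1 * 96485)) * ln(8/36)
E = -40.2 mV


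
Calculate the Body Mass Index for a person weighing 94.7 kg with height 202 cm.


BMI = weight / height^2
height = 202 cm = 2.02 m
BMI = 94.7 / 2.02^2
BMI = 23.21 kg/m^2


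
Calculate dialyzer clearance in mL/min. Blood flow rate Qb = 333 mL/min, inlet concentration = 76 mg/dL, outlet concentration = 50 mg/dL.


K = Qb * (Cb_in - Cb_out) / Cb_in
K = 333 * (76 - 50) / 76
K = 113.9 mL/min


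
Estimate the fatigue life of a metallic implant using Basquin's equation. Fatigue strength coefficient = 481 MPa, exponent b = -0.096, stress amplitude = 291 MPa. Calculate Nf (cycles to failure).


sigma_a = sigma_f' * (2Nf)^b
2Nf = (sigma_a/sigma_f')^(1/b)
2Nf = (291/481)^(1/-0.096)
2Nf = 187.69783
Nf = 93.85


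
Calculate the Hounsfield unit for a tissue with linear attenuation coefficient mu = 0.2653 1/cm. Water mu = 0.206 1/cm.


HU = ((mu_tissue - mu_water) / mu_water) * 1000
HU = ((0.2653 - 0.206) / 0.206) * 1000
HU = 287.9


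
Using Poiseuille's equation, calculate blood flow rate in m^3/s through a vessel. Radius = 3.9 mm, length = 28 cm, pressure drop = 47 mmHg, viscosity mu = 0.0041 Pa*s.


Q = pi*r^4*dP / (8*mu*L)
r = 0.0039 m, L = 0.28 m
dP = 47 mmHg = 6266.134 Pa
Q = 4.9588e-04 m^3/s


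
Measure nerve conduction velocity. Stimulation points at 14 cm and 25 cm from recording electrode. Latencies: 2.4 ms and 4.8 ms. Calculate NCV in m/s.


Distance = (25 - 14) / 100 = 0.11 m
dt = (4.8 - 2.4) / 1000 = 0.0024 s
NCV = dist / dt = 45.83 m/s


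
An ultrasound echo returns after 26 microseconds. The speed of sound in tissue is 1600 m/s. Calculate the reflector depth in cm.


depth = c * t / 2
t = 26 us = 2.6000e-05 s
depth = 1600 * 2.6000e-05 / 2
depth = 0.0208 m = 2.08 cm


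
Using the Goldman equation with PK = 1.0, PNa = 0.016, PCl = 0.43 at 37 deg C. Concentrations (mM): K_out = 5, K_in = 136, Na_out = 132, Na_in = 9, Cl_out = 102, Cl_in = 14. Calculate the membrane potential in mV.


Vm = (RT/F)*ln((PK*Ko + PNa*Nao + PCl*Cli)/(PK*Ki + PNa*Nai + PCl*Clo))
Numer = 13.132, Denom = 180.004
Vm = -69.96 mV
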